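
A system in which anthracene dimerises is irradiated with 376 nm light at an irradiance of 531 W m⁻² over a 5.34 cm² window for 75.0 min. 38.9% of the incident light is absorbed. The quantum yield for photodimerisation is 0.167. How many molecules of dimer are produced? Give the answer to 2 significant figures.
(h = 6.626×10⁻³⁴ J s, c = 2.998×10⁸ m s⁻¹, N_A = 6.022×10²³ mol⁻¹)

1.6×10²⁰ molecules

Photon energy at 376 nm: hc/λ = (6.626×10⁻³⁴)(2.998×10⁸)/(376×10⁻⁹) = 5.283×10⁻¹⁹ J.
Energy delivered: (531 W m⁻²)(5.34×10⁻⁴ m²)(4500 s) = 1276 J.
Photons incident: 1276 / 5.283×10⁻¹⁹ = 2.415×10²¹, i.e. 2.415×10²¹/6.022×10²³ = 0.004010 mol.
Photons absorbed: 0.389 × 0.004010 = 0.001560 mol.
Product: Φ × n_abs = 0.167 × 0.001560 = 2.605×10⁻⁴ mol.
As a count: 2.605×10⁻⁴ × 6.022×10²³ = 1.6×10²⁰.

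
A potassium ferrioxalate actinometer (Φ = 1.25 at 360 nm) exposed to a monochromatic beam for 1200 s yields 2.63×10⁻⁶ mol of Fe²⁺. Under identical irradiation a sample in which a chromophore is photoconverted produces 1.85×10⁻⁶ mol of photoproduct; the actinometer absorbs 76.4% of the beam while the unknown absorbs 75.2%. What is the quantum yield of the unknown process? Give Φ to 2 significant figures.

Photons absorbed by the actinometer: 2.63×10⁻⁶ / 1.25 = 2.104×10⁻⁶ mol.
Incident flux: 2.104×10⁻⁶ / 0.764 = 2.754×10⁻⁶ einstein.
Absorbed by unknown: 0.752 × 2.754×10⁻⁶ = 2.071×10⁻⁶ mol.
Φ(unknown) = 1.85×10⁻⁶ / 2.071×10⁻⁶ = 0.89.

Φ = 0.89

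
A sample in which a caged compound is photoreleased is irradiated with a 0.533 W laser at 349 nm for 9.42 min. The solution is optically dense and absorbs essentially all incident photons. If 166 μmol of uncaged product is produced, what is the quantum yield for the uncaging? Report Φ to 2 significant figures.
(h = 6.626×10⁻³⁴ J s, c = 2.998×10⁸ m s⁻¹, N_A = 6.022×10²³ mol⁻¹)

Φ = 0.19

Product: 166 μmol = 1.66×10⁻⁴ mol.
Photon energy at 349 nm: hc/λ = (6.626×10⁻³⁴)(2.998×10⁸)/(349×10⁻⁹) = 5.692×10⁻¹⁹ J.
Energy delivered: (0.533 W)(565.2 s) = 301.3 J.
Photons incident: 301.3 / 5.692×10⁻¹⁹ = 5.293×10²⁰, i.e. 5.293×10²⁰/6.022×10²³ = 8.789×10⁻⁴ mol.
Φ = 1.66×10⁻⁴ mol / 8.789×10⁻⁴ mol photons = 0.19.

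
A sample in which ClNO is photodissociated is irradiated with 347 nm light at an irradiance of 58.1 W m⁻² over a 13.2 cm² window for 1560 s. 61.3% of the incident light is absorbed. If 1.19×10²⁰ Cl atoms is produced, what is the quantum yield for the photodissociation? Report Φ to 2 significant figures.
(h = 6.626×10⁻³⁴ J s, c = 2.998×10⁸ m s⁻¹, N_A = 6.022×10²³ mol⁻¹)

Product: 1.19×10²⁰ / 6.022×10²³ = 1.976×10⁻⁴ mol.
Photon energy at 347 nm: hc/λ = (6.626×10⁻³⁴)(2.998×10⁸)/(347×10⁻⁹) = 5.725×10⁻¹⁹ J.
Energy delivered: (58.1 W m⁻²)(13.2×10⁻⁴ m²)(1560 s) = 119.6 J.
Photons incident: 119.6 / 5.725×10⁻¹⁹ = 2.089×10²⁰, i.e. 2.089×10²⁰/6.022×10²³ = 3.469×10⁻⁴ mol.
Photons absorbed: 0.613 × 3.469×10⁻⁴ = 2.126×10⁻⁴ mol.
Φ = 1.976×10⁻⁴ mol / 2.126×10⁻⁴ mol photons = 0.93.

Φ = 0.93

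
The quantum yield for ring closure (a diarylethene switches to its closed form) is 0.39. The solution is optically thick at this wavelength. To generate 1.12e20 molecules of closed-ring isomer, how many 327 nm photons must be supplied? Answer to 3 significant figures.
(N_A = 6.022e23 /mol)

Product: 1.12e20 / 6.022e23 = 1.860e-4 mol.
Photons that must be absorbed: 1.860e-4 / 0.39 = 4.769e-4 mol.
Photon count: 4.769e-4 × 6.022e23 = 2.87e20.

2.87e20 photons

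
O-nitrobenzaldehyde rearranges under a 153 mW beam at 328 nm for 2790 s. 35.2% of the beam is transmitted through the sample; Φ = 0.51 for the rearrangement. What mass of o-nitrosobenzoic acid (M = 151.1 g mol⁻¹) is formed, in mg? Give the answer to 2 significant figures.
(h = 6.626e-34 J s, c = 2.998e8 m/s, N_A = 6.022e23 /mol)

58 mg

Photon energy at 328 nm: hc/λ = (6.626e-34)(2.998e8)/(328e-9) = 6.056e-19 J.
Energy delivered: (153 mW)(2790 s) = 426.9 J.
Photons incident: 426.9 / 6.056e-19 = 7.049e20, i.e. 7.049e20/6.022e23 = 0.001171 mol.
Fraction absorbed: 1 − 35.2/100 = 0.6480.
Photons absorbed: 0.6480 × 0.001171 = 7.588e-4 mol.
Product: Φ × n_abs = 0.51 × 7.588e-4 = 3.870e-4 mol.
Mass: 3.870e-4 × 151.1 = 0.05848 g = 58 mg.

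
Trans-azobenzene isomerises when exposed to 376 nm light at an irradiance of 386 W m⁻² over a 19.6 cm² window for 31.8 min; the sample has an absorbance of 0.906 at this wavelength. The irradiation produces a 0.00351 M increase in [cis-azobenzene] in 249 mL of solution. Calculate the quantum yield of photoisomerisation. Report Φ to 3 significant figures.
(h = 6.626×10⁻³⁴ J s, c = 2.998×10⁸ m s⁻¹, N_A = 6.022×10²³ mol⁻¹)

Φ = 0.220

Product: (0.00351 M)(0.249 L) = 8.740×10⁻⁴ mol.
Photon energy at 376 nm: hc/λ = (6.626×10⁻³⁴)(2.998×10⁸)/(376×10⁻⁹) = 5.283×10⁻¹⁹ J.
Energy delivered: (386 W m⁻²)(19.6×10⁻⁴ m²)(1908 s) = 1444 J.
Photons incident: 1444 / 5.283×10⁻¹⁹ = 2.733×10²¹, i.e. 2.733×10²¹/6.022×10²³ = 0.004538 mol.
Fraction absorbed: 1 − 10^(−0.906) = 0.8758.
Photons absorbed: 0.8758 × 0.004538 = 0.003974 mol.
Φ = 8.740×10⁻⁴ mol / 0.003974 mol photons = 0.220.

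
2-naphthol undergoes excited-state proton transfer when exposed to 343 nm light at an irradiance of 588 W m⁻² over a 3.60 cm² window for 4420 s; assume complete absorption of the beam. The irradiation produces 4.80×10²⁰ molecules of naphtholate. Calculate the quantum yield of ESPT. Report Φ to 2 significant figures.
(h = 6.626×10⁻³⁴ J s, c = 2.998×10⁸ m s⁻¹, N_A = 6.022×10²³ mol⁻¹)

Φ = 0.30

Product: 4.80×10²⁰ / 6.022×10²³ = 7.971×10⁻⁴ mol.
Photon energy at 343 nm: hc/λ = (6.626×10⁻³⁴)(2.998×10⁸)/(343×10⁻⁹) = 5.791×10⁻¹⁹ J.
Energy delivered: (588 W m⁻²)(3.60×10⁻⁴ m²)(4420 s) = 935.6 J.
Photons incident: 935.6 / 5.791×10⁻¹⁹ = 1.616×10²¹, i.e. 1.616×10²¹/6.022×10²³ = 0.002683 mol.
Φ = 7.971×10⁻⁴ mol / 0.002683 mol photons = 0.30.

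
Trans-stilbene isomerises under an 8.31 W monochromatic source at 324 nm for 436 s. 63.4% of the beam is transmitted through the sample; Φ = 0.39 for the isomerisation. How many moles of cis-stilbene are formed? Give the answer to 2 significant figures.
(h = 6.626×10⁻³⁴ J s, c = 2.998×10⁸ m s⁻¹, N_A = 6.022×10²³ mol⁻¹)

Photon energy at 324 nm: hc/λ = (6.626×10⁻³⁴)(2.998×10⁸)/(324×10⁻⁹) = 6.131×10⁻¹⁹ J.
Energy delivered: (8.31 W)(436 s) = 3623 J.
Photons incident: 3623 / 6.131×10⁻¹⁹ = 5.909×10²¹, i.e. 5.909×10²¹/6.022×10²³ = 0.009812 mol.
Fraction absorbed: 1 − 63.4/100 = 0.3660.
Photons absorbed: 0.3660 × 0.009812 = 0.003591 mol.
Product: Φ × n_abs = 0.39 × 0.003591 = 0.001400 mol.

0.0014 mol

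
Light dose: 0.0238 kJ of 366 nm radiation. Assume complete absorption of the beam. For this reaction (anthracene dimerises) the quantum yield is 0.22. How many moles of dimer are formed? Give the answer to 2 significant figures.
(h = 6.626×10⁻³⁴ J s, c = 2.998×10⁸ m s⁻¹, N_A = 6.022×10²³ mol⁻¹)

Photon energy at 366 nm: hc/λ = (6.626×10⁻³⁴)(2.998×10⁸)/(366×10⁻⁹) = 5.428×10⁻¹⁹ J.
Incident energy: 0.0238 kJ = 23.8 J.
Photons incident: 23.8 / 5.428×10⁻¹⁹ = 4.385×10¹⁹, i.e. 4.385×10¹⁹/6.022×10²³ = 7.282×10⁻⁵ mol.
Product: Φ × n_abs = 0.22 × 7.282×10⁻⁵ = 1.602×10⁻⁵ mol.

1.6×10⁻⁵ mol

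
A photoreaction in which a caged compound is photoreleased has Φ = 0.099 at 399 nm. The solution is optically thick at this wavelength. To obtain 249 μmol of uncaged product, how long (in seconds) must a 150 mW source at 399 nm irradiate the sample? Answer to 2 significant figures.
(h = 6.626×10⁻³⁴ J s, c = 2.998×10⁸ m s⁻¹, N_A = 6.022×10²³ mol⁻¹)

Product: 249 μmol = 2.49×10⁻⁴ mol.
Photons that must be absorbed: 2.49×10⁻⁴ / 0.099 = 0.002515 mol.
Photon energy: hc/λ = 4.979×10⁻¹⁹ J; per mole, 2.998×10⁵ J mol⁻¹.
Energy required: 0.002515 × 2.998×10⁵ = 754.0 J.
Time: 754.0 J / 0.15 W = 5000 s.

t ≈ 5000 s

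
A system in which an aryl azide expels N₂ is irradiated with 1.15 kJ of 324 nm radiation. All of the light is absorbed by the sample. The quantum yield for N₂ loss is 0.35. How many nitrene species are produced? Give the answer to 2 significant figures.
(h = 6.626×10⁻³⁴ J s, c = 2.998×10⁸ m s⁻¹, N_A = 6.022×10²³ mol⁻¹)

6.6×10²⁰ species

Photon energy at 324 nm: hc/λ = (6.626×10⁻³⁴)(2.998×10⁸)/(324×10⁻⁹) = 6.131×10⁻¹⁹ J.
Incident energy: 1.15 kJ = 1150 J.
Photons incident: 1150 / 6.131×10⁻¹⁹ = 1.876×10²¹, i.e. 1.876×10²¹/6.022×10²³ = 0.003115 mol.
Product: Φ × n_abs = 0.35 × 0.003115 = 0.001090 mol.
As a count: 0.001090 × 6.022×10²³ = 6.6×10²⁰.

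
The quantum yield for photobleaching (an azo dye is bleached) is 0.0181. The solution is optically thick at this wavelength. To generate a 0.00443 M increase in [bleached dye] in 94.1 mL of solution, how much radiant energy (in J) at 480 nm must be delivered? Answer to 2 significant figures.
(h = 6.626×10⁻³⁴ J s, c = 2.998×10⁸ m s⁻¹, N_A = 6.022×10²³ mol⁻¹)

5700 J

Product: (0.00443 M)(0.0941 L) = 4.169×10⁻⁴ mol.
Photons that must be absorbed: 4.169×10⁻⁴ / 0.0181 = 0.02303 mol.
Photon energy: hc/λ = 4.138×10⁻¹⁹ J; per mole, 2.492×10⁵ J mol⁻¹.
Energy required: 0.02303 × 2.492×10⁵ = 5700 J.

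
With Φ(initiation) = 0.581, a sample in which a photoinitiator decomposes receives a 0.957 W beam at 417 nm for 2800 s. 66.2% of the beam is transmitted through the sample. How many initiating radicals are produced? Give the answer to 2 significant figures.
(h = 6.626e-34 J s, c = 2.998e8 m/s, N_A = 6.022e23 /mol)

Photon energy at 417 nm: hc/λ = (6.626e-34)(2.998e8)/(417e-9) = 4.764e-19 J.
Energy delivered: (0.957 W)(2800 s) = 2680 J.
Photons incident: 2680 / 4.764e-19 = 5.626e21, i.e. 5.626e21/6.022e23 = 0.009342 mol.
Fraction absorbed: 1 − 66.2/100 = 0.3380.
Photons absorbed: 0.3380 × 0.009342 = 0.003158 mol.
Product: Φ × n_abs = 0.581 × 0.003158 = 0.001835 mol.
As a count: 0.001835 × 6.022e23 = 1.1e21.

1.1e21 initiating radicals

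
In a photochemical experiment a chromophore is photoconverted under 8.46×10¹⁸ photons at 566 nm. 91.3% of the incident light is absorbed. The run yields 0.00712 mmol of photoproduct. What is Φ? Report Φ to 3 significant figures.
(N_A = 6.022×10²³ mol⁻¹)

Φ = 0.555

Product: 0.00712 mmol = 7.12×10⁻⁶ mol.
Moles of photons: 8.46×10¹⁸ / 6.022×10²³ = 1.405×10⁻⁵ mol.
Photons absorbed: 0.913 × 1.405×10⁻⁵ = 1.283×10⁻⁵ mol.
Φ = 7.12×10⁻⁶ mol / 1.283×10⁻⁵ mol photons = 0.555.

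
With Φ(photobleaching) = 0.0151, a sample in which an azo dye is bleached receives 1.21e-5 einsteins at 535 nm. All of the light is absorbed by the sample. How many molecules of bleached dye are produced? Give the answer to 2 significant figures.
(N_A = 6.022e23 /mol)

1.1e17 molecules

Product: Φ × n_abs = 0.0151 × 1.21e-5 = 1.827e-7 mol.
As a count: 1.827e-7 × 6.022e23 = 1.1e17.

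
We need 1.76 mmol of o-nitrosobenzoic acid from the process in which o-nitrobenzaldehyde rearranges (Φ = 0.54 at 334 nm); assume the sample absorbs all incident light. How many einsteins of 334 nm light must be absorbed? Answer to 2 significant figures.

0.0033 einstein

Product: 1.76 mmol = 0.00176 mol.
Photons that must be absorbed: 0.00176 / 0.54 = 0.003259 mol.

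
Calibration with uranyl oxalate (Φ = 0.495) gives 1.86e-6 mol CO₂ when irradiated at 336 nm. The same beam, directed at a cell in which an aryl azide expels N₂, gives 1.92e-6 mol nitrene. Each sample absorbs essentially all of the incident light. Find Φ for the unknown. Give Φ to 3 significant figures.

Photons absorbed by the actinometer: 1.86e-6 / 0.495 = 3.758e-6 mol.
Φ(unknown) = 1.92e-6 / 3.758e-6 = 0.511.

Φ = 0.511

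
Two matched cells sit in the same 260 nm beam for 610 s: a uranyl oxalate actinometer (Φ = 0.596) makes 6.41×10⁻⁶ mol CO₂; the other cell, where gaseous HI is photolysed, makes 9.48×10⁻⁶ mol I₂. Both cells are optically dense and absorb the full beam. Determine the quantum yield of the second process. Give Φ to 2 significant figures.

Photons absorbed by the actinometer: 6.41×10⁻⁶ / 0.596 = 1.076×10⁻⁵ mol.
Φ(unknown) = 9.48×10⁻⁶ / 1.076×10⁻⁵ = 0.88.

Φ = 0.88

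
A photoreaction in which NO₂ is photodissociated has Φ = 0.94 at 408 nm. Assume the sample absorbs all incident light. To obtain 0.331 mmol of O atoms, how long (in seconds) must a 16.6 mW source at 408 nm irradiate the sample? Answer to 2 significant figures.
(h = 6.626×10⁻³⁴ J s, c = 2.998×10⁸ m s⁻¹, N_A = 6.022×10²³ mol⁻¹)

Product: 0.331 mmol = 3.31×10⁻⁴ mol.
Photons that must be absorbed: 3.31×10⁻⁴ / 0.94 = 3.521×10⁻⁴ mol.
Photon energy: hc/λ = 4.869×10⁻¹⁹ J; per mole, 2.932×10⁵ J mol⁻¹.
Energy required: 3.521×10⁻⁴ × 2.932×10⁵ = 103.2 J.
Time: 103.2 J / 0.0166 W = 6200 s.

t ≈ 6200 s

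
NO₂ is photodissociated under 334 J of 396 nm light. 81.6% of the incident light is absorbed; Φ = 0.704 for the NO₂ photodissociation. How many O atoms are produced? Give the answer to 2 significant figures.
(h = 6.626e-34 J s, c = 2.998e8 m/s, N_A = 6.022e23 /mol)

Photon energy at 396 nm: hc/λ = (6.626e-34)(2.998e8)/(396e-9) = 5.016e-19 J.
Photons incident: 334 / 5.016e-19 = 6.659e20, i.e. 6.659e20/6.022e23 = 0.001106 mol.
Photons absorbed: 0.816 × 0.001106 = 9.025e-4 mol.
Product: Φ × n_abs = 0.704 × 9.025e-4 = 6.354e-4 mol.
As a count: 6.354e-4 × 6.022e23 = 3.8e20.

3.8e20 atoms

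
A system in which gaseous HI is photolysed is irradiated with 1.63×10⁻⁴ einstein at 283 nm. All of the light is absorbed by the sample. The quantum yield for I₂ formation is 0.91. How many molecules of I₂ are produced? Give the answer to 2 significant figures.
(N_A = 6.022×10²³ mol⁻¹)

8.9×10¹⁹ molecules

Product: Φ × n_abs = 0.91 × 1.63×10⁻⁴ = 1.483×10⁻⁴ mol.
As a count: 1.483×10⁻⁴ × 6.022×10²³ = 8.9×10¹⁹.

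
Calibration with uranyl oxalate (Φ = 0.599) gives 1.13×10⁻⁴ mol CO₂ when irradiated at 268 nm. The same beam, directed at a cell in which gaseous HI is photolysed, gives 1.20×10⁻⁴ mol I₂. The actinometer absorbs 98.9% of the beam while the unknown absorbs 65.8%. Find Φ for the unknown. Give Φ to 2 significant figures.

Photons absorbed by the actinometer: 1.13×10⁻⁴ / 0.599 = 1.886×10⁻⁴ mol.
Incident flux: 1.886×10⁻⁴ / 0.989 = 1.907×10⁻⁴ einstein.
Absorbed by unknown: 0.658 × 1.907×10⁻⁴ = 1.255×10⁻⁴ mol.
Φ(unknown) = 1.20×10⁻⁴ / 1.255×10⁻⁴ = 0.96.

Φ = 0.96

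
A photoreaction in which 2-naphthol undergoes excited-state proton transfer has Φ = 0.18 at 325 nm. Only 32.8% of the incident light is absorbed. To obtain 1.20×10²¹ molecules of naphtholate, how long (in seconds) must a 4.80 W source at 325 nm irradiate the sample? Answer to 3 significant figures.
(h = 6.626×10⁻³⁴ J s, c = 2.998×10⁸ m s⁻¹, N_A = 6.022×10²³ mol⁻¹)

t ≈ 2590 s

Product: 1.20×10²¹ / 6.022×10²³ = 0.001993 mol.
Photons that must be absorbed: 0.001993 / 0.18 = 0.01107 mol.
Incident photons needed: 0.01107 / 0.328 = 0.03375 mol.
Photon energy: hc/λ = 6.112×10⁻¹⁹ J; per mole, 3.681×10⁵ J mol⁻¹.
Energy required: 0.03375 × 3.681×10⁵ = 1.242×10⁴ J.
Time: 1.242×10⁴ J / 4.8 W = 2590 s.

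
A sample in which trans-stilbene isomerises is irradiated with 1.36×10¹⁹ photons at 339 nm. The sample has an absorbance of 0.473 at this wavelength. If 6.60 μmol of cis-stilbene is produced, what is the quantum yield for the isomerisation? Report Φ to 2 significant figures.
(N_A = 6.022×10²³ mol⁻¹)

Φ = 0.44

Product: 6.60 μmol = 6.60×10⁻⁶ mol.
Moles of photons: 1.36×10¹⁹ / 6.022×10²³ = 2.258×10⁻⁵ mol.
Fraction absorbed: 1 − 10^(−0.473) = 0.6635.
Photons absorbed: 0.6635 × 2.258×10⁻⁵ = 1.498×10⁻⁵ mol.
Φ = 6.60×10⁻⁶ mol / 1.498×10⁻⁵ mol photons = 0.44.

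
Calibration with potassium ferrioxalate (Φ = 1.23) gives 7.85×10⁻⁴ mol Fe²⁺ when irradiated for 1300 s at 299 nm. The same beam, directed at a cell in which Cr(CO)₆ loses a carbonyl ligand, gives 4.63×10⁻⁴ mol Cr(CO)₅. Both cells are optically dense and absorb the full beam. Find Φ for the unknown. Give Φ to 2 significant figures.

Photons absorbed by the actinometer: 7.85×10⁻⁴ / 1.23 = 6.382×10⁻⁴ mol.
Φ(unknown) = 4.63×10⁻⁴ / 6.382×10⁻⁴ = 0.73.

Φ = 0.73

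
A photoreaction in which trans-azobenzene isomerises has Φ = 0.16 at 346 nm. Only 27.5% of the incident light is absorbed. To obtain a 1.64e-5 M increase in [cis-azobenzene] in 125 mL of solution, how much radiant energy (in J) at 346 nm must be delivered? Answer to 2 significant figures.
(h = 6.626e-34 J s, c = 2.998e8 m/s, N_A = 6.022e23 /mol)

16 J

Product: (1.64e-5 M)(0.125 L) = 2.050e-6 mol.
Photons that must be absorbed: 2.050e-6 / 0.16 = 1.281e-5 mol.
Incident photons needed: 1.281e-5 / 0.275 = 4.658e-5 mol.
Photon energy: hc/λ = 5.741e-19 J; per mole, 3.457e5 J mol⁻¹.
Energy required: 4.658e-5 × 3.457e5 = 16 J.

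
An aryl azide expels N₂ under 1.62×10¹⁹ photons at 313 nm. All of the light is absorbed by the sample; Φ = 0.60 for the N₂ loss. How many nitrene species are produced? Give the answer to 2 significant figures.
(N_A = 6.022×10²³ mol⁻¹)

9.7×10¹⁸ species

Moles of photons: 1.62×10¹⁹ / 6.022×10²³ = 2.690×10⁻⁵ mol.
Product: Φ × n_abs = 0.60 × 2.690×10⁻⁵ = 1.614×10⁻⁵ mol.
As a count: 1.614×10⁻⁵ × 6.022×10²³ = 9.7×10¹⁸.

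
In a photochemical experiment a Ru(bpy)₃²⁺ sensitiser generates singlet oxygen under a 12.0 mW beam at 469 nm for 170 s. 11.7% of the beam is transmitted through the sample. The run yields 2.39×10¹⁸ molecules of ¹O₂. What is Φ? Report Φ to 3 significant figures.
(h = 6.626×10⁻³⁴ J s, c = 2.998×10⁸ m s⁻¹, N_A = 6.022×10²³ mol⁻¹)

Product: 2.39×10¹⁸ / 6.022×10²³ = 3.969×10⁻⁶ mol.
Photon energy at 469 nm: hc/λ = (6.626×10⁻³⁴)(2.998×10⁸)/(469×10⁻⁹) = 4.236×10⁻¹⁹ J.
Energy delivered: (12.0 mW)(170 s) = 2.040 J.
Photons incident: 2.040 / 4.236×10⁻¹⁹ = 4.816×10¹⁸, i.e. 4.816×10¹⁸/6.022×10²³ = 7.997×10⁻⁶ mol.
Fraction absorbed: 1 − 11.7/100 = 0.8830.
Photons absorbed: 0.8830 × 7.997×10⁻⁶ = 7.061×10⁻⁶ mol.
Φ = 3.969×10⁻⁶ mol / 7.061×10⁻⁶ mol photons = 0.562.

Φ = 0.562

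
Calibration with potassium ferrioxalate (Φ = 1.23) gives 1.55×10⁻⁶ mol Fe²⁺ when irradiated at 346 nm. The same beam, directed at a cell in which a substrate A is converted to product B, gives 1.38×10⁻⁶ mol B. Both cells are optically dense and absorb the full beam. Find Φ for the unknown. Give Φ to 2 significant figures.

Photons absorbed by the actinometer: 1.55×10⁻⁶ / 1.23 = 1.260×10⁻⁶ mol.
Φ(unknown) = 1.38×10⁻⁶ / 1.260×10⁻⁶ = 1.1.

Φ = 1.1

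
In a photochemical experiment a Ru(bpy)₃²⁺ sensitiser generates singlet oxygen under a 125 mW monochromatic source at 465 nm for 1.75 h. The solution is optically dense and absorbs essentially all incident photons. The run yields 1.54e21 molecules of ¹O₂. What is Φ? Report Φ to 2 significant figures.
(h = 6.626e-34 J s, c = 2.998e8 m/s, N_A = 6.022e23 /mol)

Φ = 0.84

Product: 1.54e21 / 6.022e23 = 0.002557 mol.
Photon energy at 465 nm: hc/λ = (6.626e-34)(2.998e8)/(465e-9) = 4.272e-19 J.
Energy delivered: (125 mW)(6300 s) = 787.5 J.
Photons incident: 787.5 / 4.272e-19 = 1.843e21, i.e. 1.843e21/6.022e23 = 0.003060 mol.
Φ = 0.002557 mol / 0.003060 mol photons = 0.84.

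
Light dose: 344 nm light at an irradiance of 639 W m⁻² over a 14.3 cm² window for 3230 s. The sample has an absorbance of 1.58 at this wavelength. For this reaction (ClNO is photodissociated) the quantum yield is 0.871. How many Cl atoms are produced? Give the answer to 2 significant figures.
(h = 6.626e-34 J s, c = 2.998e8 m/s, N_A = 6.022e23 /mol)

4.3e21 atoms

Photon energy at 344 nm: hc/λ = (6.626e-34)(2.998e8)/(344e-9) = 5.775e-19 J.
Energy delivered: (639 W m⁻²)(14.3e-4 m²)(3230 s) = 2951 J.
Photons incident: 2951 / 5.775e-19 = 5.110e21, i.e. 5.110e21/6.022e23 = 0.008486 mol.
Fraction absorbed: 1 − 10^(−1.58) = 0.9737.
Photons absorbed: 0.9737 × 0.008486 = 0.008263 mol.
Product: Φ × n_abs = 0.871 × 0.008263 = 0.007197 mol.
As a count: 0.007197 × 6.022e23 = 4.3e21.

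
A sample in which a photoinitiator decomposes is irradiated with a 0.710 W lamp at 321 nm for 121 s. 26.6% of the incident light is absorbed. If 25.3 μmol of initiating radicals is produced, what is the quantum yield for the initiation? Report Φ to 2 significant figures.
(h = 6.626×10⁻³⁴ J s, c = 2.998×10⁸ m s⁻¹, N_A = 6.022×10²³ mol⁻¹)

Φ = 0.41

Product: 25.3 μmol = 2.53×10⁻⁵ mol.
Photon energy at 321 nm: hc/λ = (6.626×10⁻³⁴)(2.998×10⁸)/(321×10⁻⁹) = 6.188×10⁻¹⁹ J.
Energy delivered: (0.710 W)(121 s) = 85.91 J.
Photons incident: 85.91 / 6.188×10⁻¹⁹ = 1.388×10²⁰, i.e. 1.388×10²⁰/6.022×10²³ = 2.305×10⁻⁴ mol.
Photons absorbed: 0.266 × 2.305×10⁻⁴ = 6.131×10⁻⁵ mol.
Φ = 2.53×10⁻⁵ mol / 6.131×10⁻⁵ mol photons = 0.41.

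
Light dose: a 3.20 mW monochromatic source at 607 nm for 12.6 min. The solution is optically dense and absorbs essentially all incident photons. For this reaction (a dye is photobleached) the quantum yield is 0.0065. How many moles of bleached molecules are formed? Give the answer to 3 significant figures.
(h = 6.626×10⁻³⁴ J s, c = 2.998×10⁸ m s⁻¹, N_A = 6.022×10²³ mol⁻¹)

Photon energy at 607 nm: hc/λ = (6.626×10⁻³⁴)(2.998×10⁸)/(607×10⁻⁹) = 3.273×10⁻¹⁹ J.
Energy delivered: (3.20 mW)(756 s) = 2.419 J.
Photons incident: 2.419 / 3.273×10⁻¹⁹ = 7.391×10¹⁸, i.e. 7.391×10¹⁸/6.022×10²³ = 1.227×10⁻⁵ mol.
Product: Φ × n_abs = 0.0065 × 1.227×10⁻⁵ = 7.975×10⁻⁸ mol.

7.98×10⁻⁸ mol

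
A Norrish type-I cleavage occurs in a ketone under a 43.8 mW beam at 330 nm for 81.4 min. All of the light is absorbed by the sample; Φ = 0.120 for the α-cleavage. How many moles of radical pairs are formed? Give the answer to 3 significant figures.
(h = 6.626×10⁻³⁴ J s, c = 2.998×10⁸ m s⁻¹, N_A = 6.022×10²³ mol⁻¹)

7.08×10⁻⁵ mol

Photon energy at 330 nm: hc/λ = (6.626×10⁻³⁴)(2.998×10⁸)/(330×10⁻⁹) = 6.020×10⁻¹⁹ J.
Energy delivered: (43.8 mW)(4884 s) = 213.9 J.
Photons incident: 213.9 / 6.020×10⁻¹⁹ = 3.553×10²⁰, i.e. 3.553×10²⁰/6.022×10²³ = 5.900×10⁻⁴ mol.
Product: Φ × n_abs = 0.120 × 5.900×10⁻⁴ = 7.080×10⁻⁵ mol.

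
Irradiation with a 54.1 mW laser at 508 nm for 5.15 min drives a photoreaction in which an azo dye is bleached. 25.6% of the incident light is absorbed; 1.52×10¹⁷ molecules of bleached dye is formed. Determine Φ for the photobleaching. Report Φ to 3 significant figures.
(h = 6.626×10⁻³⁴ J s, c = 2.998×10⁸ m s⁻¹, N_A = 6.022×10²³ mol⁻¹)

Product: 1.52×10¹⁷ / 6.022×10²³ = 2.524×10⁻⁷ mol.
Photon energy at 508 nm: hc/λ = (6.626×10⁻³⁴)(2.998×10⁸)/(508×10⁻⁹) = 3.910×10⁻¹⁹ J.
Energy delivered: (54.1 mW)(309 s) = 16.72 J.
Photons incident: 16.72 / 3.910×10⁻¹⁹ = 4.276×10¹⁹, i.e. 4.276×10¹⁹/6.022×10²³ = 7.101×10⁻⁵ mol.
Photons absorbed: 0.256 × 7.101×10⁻⁵ = 1.818×10⁻⁵ mol.
Φ = 2.524×10⁻⁷ mol / 1.818×10⁻⁵ mol photons = 0.0139.

Φ = 0.0139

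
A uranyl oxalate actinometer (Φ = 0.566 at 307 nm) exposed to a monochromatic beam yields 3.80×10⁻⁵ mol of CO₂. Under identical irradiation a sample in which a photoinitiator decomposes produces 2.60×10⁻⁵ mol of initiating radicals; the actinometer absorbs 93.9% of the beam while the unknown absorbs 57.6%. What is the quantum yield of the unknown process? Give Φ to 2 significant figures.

Photons absorbed by the actinometer: 3.80×10⁻⁵ / 0.566 = 6.714×10⁻⁵ mol.
Incident flux: 6.714×10⁻⁵ / 0.939 = 7.150×10⁻⁵ einstein.
Absorbed by unknown: 0.576 × 7.150×10⁻⁵ = 4.118×10⁻⁵ mol.
Φ(unknown) = 2.60×10⁻⁵ / 4.118×10⁻⁵ = 0.63.

Φ = 0.63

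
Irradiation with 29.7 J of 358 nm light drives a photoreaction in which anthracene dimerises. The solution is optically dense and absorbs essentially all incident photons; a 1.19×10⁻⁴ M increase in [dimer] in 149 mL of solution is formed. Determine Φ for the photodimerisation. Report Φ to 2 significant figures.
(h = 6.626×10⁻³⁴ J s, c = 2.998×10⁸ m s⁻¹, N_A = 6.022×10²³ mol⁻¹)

Φ = 0.20

Product: (1.19×10⁻⁴ M)(0.149 L) = 1.773×10⁻⁵ mol.
Photon energy at 358 nm: hc/λ = (6.626×10⁻³⁴)(2.998×10⁸)/(358×10⁻⁹) = 5.549×10⁻¹⁹ J.
Photons incident: 29.7 / 5.549×10⁻¹⁹ = 5.352×10¹⁹, i.e. 5.352×10¹⁹/6.022×10²³ = 8.887×10⁻⁵ mol.
Φ = 1.773×10⁻⁵ mol / 8.887×10⁻⁵ mol photons = 0.20.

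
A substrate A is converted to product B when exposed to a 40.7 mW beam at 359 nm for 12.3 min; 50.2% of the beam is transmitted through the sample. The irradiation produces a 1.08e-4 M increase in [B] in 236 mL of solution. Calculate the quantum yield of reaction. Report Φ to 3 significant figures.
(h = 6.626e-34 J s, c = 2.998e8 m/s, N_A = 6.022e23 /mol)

Product: (1.08e-4 M)(0.236 L) = 2.549e-5 mol.
Photon energy at 359 nm: hc/λ = (6.626e-34)(2.998e8)/(359e-9) = 5.533e-19 J.
Energy delivered: (40.7 mW)(738 s) = 30.04 J.
Photons incident: 30.04 / 5.533e-19 = 5.429e19, i.e. 5.429e19/6.022e23 = 9.015e-5 mol.
Fraction absorbed: 1 − 50.2/100 = 0.4980.
Photons absorbed: 0.4980 × 9.015e-5 = 4.489e-5 mol.
Φ = 2.549e-5 mol / 4.489e-5 mol photons = 0.568.

Φ = 0.568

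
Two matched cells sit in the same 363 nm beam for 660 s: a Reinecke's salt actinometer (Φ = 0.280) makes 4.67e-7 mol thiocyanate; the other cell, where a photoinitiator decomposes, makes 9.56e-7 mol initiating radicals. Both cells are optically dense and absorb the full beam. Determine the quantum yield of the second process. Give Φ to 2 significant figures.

Φ = 0.57

Photons absorbed by the actinometer: 4.67e-7 / 0.280 = 1.668e-6 mol.
Φ(unknown) = 9.56e-7 / 1.668e-6 = 0.57.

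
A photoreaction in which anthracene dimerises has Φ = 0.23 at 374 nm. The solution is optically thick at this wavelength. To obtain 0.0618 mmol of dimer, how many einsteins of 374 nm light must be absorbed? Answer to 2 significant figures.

Product: 0.0618 mmol = 6.18×10⁻⁵ mol.
Photons that must be absorbed: 6.18×10⁻⁵ / 0.23 = 2.687×10⁻⁴ mol.

2.7×10⁻⁴ einstein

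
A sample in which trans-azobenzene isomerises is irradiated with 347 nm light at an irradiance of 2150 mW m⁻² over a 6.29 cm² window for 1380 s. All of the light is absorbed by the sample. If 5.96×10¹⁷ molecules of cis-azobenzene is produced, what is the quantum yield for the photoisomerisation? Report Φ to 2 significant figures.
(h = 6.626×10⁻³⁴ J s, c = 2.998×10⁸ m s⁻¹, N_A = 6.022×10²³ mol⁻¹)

Φ = 0.18

Product: 5.96×10¹⁷ / 6.022×10²³ = 9.897×10⁻⁷ mol.
Photon energy at 347 nm: hc/λ = (6.626×10⁻³⁴)(2.998×10⁸)/(347×10⁻⁹) = 5.725×10⁻¹⁹ J.
Energy delivered: (2150 mW m⁻²)(6.29×10⁻⁴ m²)(1380 s) = 1.866 J.
Photons incident: 1.866 / 5.725×10⁻¹⁹ = 3.259×10¹⁸, i.e. 3.259×10¹⁸/6.022×10²³ = 5.412×10⁻⁶ mol.
Φ = 9.897×10⁻⁷ mol / 5.412×10⁻⁶ mol photons = 0.18.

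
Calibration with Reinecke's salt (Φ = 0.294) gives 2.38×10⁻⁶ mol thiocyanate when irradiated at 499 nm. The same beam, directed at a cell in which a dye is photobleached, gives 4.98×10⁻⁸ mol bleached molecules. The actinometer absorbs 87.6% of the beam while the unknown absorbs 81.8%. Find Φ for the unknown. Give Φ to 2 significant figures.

Φ = 0.0066

Photons absorbed by the actinometer: 2.38×10⁻⁶ / 0.294 = 8.095×10⁻⁶ mol.
Incident flux: 8.095×10⁻⁶ / 0.876 = 9.241×10⁻⁶ einstein.
Absorbed by unknown: 0.818 × 9.241×10⁻⁶ = 7.559×10⁻⁶ mol.
Φ(unknown) = 4.98×10⁻⁸ / 7.559×10⁻⁶ = 0.0066.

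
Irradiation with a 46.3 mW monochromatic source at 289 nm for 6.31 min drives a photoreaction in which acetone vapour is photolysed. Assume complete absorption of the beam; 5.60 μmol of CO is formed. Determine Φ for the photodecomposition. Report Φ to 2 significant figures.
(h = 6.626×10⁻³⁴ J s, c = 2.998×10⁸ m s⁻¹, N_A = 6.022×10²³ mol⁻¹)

Φ = 0.13

Product: 5.60 μmol = 5.60×10⁻⁶ mol.
Photon energy at 289 nm: hc/λ = (6.626×10⁻³⁴)(2.998×10⁸)/(289×10⁻⁹) = 6.874×10⁻¹⁹ J.
Energy delivered: (46.3 mW)(378.6 s) = 17.53 J.
Photons incident: 17.53 / 6.874×10⁻¹⁹ = 2.550×10¹⁹, i.e. 2.550×10¹⁹/6.022×10²³ = 4.234×10⁻⁵ mol.
Φ = 5.60×10⁻⁶ mol / 4.234×10⁻⁵ mol photons = 0.13.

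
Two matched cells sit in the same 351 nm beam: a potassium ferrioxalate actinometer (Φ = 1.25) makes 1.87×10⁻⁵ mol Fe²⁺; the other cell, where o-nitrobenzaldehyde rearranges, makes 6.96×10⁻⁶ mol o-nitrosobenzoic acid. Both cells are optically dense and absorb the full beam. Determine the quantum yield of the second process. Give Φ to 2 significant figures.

Photons absorbed by the actinometer: 1.87×10⁻⁵ / 1.25 = 1.496×10⁻⁵ mol.
Φ(unknown) = 6.96×10⁻⁶ / 1.496×10⁻⁵ = 0.47.

Φ = 0.47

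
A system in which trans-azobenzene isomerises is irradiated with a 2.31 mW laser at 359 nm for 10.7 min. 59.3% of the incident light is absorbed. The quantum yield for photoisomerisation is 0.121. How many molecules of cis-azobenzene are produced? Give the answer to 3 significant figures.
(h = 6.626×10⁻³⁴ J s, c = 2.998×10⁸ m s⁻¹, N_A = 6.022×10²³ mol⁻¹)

Photon energy at 359 nm: hc/λ = (6.626×10⁻³⁴)(2.998×10⁸)/(359×10⁻⁹) = 5.533×10⁻¹⁹ J.
Energy delivered: (2.31 mW)(642 s) = 1.483 J.
Photons incident: 1.483 / 5.533×10⁻¹⁹ = 2.680×10¹⁸, i.e. 2.680×10¹⁸/6.022×10²³ = 4.450×10⁻⁶ mol.
Photons absorbed: 0.593 × 4.450×10⁻⁶ = 2.639×10⁻⁶ mol.
Product: Φ × n_abs = 0.121 × 2.639×10⁻⁶ = 3.193×10⁻⁷ mol.
As a count: 3.193×10⁻⁷ × 6.022×10²³ = 1.92×10¹⁷.

1.92×10¹⁷ molecules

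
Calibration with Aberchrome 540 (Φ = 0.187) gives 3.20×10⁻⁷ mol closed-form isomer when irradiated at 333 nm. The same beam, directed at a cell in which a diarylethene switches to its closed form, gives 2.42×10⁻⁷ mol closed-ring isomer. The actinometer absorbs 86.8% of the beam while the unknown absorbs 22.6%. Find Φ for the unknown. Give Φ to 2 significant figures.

Φ = 0.54

Photons absorbed by the actinometer: 3.20×10⁻⁷ / 0.187 = 1.711×10⁻⁶ mol.
Incident flux: 1.711×10⁻⁶ / 0.868 = 1.971×10⁻⁶ einstein.
Absorbed by unknown: 0.226 × 1.971×10⁻⁶ = 4.454×10⁻⁷ mol.
Φ(unknown) = 2.42×10⁻⁷ / 4.454×10⁻⁷ = 0.54.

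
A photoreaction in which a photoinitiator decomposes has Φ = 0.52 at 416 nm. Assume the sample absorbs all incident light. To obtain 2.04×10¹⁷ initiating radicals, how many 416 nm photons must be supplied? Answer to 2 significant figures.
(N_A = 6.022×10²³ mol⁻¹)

3.9×10¹⁷ photons

Product: 2.04×10¹⁷ / 6.022×10²³ = 3.388×10⁻⁷ mol.
Photons that must be absorbed: 3.388×10⁻⁷ / 0.52 = 6.515×10⁻⁷ mol.
Photon count: 6.515×10⁻⁷ × 6.022×10²³ = 3.9×10¹⁷.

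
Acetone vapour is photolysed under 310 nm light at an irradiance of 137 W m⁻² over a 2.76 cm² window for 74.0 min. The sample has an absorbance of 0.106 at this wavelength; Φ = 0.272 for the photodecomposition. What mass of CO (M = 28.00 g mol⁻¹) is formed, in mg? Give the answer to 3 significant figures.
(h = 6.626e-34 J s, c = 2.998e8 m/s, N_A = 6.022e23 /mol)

Photon energy at 310 nm: hc/λ = (6.626e-34)(2.998e8)/(310e-9) = 6.408e-19 J.
Energy delivered: (137 W m⁻²)(2.76e-4 m²)(4440 s) = 167.9 J.
Photons incident: 167.9 / 6.408e-19 = 2.620e20, i.e. 2.620e20/6.022e23 = 4.351e-4 mol.
Fraction absorbed: 1 − 10^(−0.106) = 0.2166.
Photons absorbed: 0.2166 × 4.351e-4 = 9.424e-5 mol.
Product: Φ × n_abs = 0.272 × 9.424e-5 = 2.563e-5 mol.
Mass: 2.563e-5 × 28.00 = 7.176e-4 g = 0.718 mg.

0.718 mg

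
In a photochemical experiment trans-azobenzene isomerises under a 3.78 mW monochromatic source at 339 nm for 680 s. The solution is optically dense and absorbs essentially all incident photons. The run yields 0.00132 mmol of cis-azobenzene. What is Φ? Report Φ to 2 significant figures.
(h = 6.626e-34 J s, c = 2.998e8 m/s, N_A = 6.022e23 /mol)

Φ = 0.18

Product: 0.00132 mmol = 1.32e-6 mol.
Photon energy at 339 nm: hc/λ = (6.626e-34)(2.998e8)/(339e-9) = 5.860e-19 J.
Energy delivered: (3.78 mW)(680 s) = 2.570 J.
Photons incident: 2.570 / 5.860e-19 = 4.386e18, i.e. 4.386e18/6.022e23 = 7.283e-6 mol.
Φ = 1.32e-6 mol / 7.283e-6 mol photons = 0.18.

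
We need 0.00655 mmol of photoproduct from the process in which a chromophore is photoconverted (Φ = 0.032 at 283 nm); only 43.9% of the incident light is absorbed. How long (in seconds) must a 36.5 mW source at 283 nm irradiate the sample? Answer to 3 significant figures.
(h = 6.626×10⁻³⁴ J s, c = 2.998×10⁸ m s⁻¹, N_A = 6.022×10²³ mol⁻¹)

t ≈ 5400 s

Product: 0.00655 mmol = 6.55×10⁻⁶ mol.
Photons that must be absorbed: 6.55×10⁻⁶ / 0.032 = 2.047×10⁻⁴ mol.
Incident photons needed: 2.047×10⁻⁴ / 0.439 = 4.663×10⁻⁴ mol.
Photon energy: hc/λ = 7.019×10⁻¹⁹ J; per mole, 4.227×10⁵ J mol⁻¹.
Energy required: 4.663×10⁻⁴ × 4.227×10⁵ = 197.1 J.
Time: 197.1 J / 0.0365 W = 5400 s.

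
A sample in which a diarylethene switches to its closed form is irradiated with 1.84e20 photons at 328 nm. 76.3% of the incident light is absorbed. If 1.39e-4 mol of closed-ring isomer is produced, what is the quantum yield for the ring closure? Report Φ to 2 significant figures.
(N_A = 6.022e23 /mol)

Φ = 0.60

Moles of photons: 1.84e20 / 6.022e23 = 3.055e-4 mol.
Photons absorbed: 0.763 × 3.055e-4 = 2.331e-4 mol.
Φ = 1.39e-4 mol / 2.331e-4 mol photons = 0.60.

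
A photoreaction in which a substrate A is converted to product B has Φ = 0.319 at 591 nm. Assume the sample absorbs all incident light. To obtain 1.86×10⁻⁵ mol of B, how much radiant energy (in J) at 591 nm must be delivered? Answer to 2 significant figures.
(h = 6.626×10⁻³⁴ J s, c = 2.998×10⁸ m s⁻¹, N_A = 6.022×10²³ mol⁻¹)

12 J

Photons that must be absorbed: 1.86×10⁻⁵ / 0.319 = 5.831×10⁻⁵ mol.
Photon energy: hc/λ = 3.361×10⁻¹⁹ J; per mole, 2.024×10⁵ J mol⁻¹.
Energy required: 5.831×10⁻⁵ × 2.024×10⁵ = 12 J.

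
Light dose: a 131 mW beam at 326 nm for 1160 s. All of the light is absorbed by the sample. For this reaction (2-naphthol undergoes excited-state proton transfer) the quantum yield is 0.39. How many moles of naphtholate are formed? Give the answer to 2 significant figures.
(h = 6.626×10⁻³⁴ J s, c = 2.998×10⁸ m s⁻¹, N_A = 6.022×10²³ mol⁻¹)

1.6×10⁻⁴ mol

Photon energy at 326 nm: hc/λ = (6.626×10⁻³⁴)(2.998×10⁸)/(326×10⁻⁹) = 6.093×10⁻¹⁹ J.
Energy delivered: (131 mW)(1160 s) = 152.0 J.
Photons incident: 152.0 / 6.093×10⁻¹⁹ = 2.495×10²⁰, i.e. 2.495×10²⁰/6.022×10²³ = 4.143×10⁻⁴ mol.
Product: Φ × n_abs = 0.39 × 4.143×10⁻⁴ = 1.616×10⁻⁴ mol.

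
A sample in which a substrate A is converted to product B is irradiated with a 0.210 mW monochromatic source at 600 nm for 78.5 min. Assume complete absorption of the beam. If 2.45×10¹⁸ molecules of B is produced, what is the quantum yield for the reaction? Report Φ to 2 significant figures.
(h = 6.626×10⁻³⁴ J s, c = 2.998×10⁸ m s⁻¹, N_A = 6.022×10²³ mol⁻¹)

Φ = 0.82

Product: 2.45×10¹⁸ / 6.022×10²³ = 4.068×10⁻⁶ mol.
Photon energy at 600 nm: hc/λ = (6.626×10⁻³⁴)(2.998×10⁸)/(600×10⁻⁹) = 3.311×10⁻¹⁹ J.
Energy delivered: (0.210 mW)(4710 s) = 0.9891 J.
Photons incident: 0.9891 / 3.311×10⁻¹⁹ = 2.987×10¹⁸, i.e. 2.987×10¹⁸/6.022×10²³ = 4.960×10⁻⁶ mol.
Φ = 4.068×10⁻⁶ mol / 4.960×10⁻⁶ mol photons = 0.82.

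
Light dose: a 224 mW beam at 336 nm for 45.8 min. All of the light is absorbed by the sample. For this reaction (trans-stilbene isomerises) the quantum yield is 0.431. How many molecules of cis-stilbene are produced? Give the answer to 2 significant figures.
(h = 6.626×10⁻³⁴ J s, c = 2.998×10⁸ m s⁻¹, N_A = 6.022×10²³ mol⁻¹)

4.5×10²⁰ molecules

Photon energy at 336 nm: hc/λ = (6.626×10⁻³⁴)(2.998×10⁸)/(336×10⁻⁹) = 5.912×10⁻¹⁹ J.
Energy delivered: (224 mW)(2748 s) = 615.6 J.
Photons incident: 615.6 / 5.912×10⁻¹⁹ = 1.041×10²¹, i.e. 1.041×10²¹/6.022×10²³ = 0.001729 mol.
Product: Φ × n_abs = 0.431 × 0.001729 = 7.452×10⁻⁴ mol.
As a count: 7.452×10⁻⁴ × 6.022×10²³ = 4.5×10²⁰.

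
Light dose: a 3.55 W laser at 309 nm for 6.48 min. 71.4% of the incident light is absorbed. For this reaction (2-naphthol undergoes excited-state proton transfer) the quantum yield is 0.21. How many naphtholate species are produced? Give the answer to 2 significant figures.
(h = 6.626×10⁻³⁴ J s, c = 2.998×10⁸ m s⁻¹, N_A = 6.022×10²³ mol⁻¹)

3.2×10²⁰ species

Photon energy at 309 nm: hc/λ = (6.626×10⁻³⁴)(2.998×10⁸)/(309×10⁻⁹) = 6.429×10⁻¹⁹ J.
Energy delivered: (3.55 W)(388.8 s) = 1380 J.
Photons incident: 1380 / 6.429×10⁻¹⁹ = 2.147×10²¹, i.e. 2.147×10²¹/6.022×10²³ = 0.003565 mol.
Photons absorbed: 0.714 × 0.003565 = 0.002545 mol.
Product: Φ × n_abs = 0.21 × 0.002545 = 5.345×10⁻⁴ mol.
As a count: 5.345×10⁻⁴ × 6.022×10²³ = 3.2×10²⁰.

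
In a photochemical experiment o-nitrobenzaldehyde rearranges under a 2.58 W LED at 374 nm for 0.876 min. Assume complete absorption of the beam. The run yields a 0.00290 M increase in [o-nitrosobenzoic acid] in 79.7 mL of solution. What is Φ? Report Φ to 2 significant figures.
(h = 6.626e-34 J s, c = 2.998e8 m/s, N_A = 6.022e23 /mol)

Φ = 0.55

Product: (0.00290 M)(0.0797 L) = 2.311e-4 mol.
Photon energy at 374 nm: hc/λ = (6.626e-34)(2.998e8)/(374e-9) = 5.311e-19 J.
Energy delivered: (2.58 W)(52.56 s) = 135.6 J.
Photons incident: 135.6 / 5.311e-19 = 2.553e20, i.e. 2.553e20/6.022e23 = 4.239e-4 mol.
Φ = 2.311e-4 mol / 4.239e-4 mol photons = 0.55.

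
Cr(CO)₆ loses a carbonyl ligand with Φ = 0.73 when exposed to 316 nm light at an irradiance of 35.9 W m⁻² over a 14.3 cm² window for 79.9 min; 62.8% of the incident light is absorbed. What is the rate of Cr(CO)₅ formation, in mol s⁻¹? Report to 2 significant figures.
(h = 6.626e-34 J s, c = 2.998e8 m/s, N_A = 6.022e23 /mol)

6.2e-8 mol s⁻¹

Photon energy at 316 nm: hc/λ = (6.626e-34)(2.998e8)/(316e-9) = 6.286e-19 J.
Energy delivered: (35.9 W m⁻²)(14.3e-4 m²)(4794 s) = 246.1 J.
Photons incident: 246.1 / 6.286e-19 = 3.915e20, i.e. 3.915e20/6.022e23 = 6.501e-4 mol.
Photons absorbed: 0.628 × 6.501e-4 = 4.083e-4 mol.
Product formed: 0.73 × 4.083e-4 = 2.981e-4 mol.
Rate: 2.981e-4 / 4794 s = 6.2e-8 mol s⁻¹.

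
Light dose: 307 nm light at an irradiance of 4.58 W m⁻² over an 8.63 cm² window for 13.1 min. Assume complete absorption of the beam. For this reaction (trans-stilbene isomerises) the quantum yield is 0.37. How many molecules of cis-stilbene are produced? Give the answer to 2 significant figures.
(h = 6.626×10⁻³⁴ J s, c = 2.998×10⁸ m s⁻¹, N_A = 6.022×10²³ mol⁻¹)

1.8×10¹⁸ molecules

Photon energy at 307 nm: hc/λ = (6.626×10⁻³⁴)(2.998×10⁸)/(307×10⁻⁹) = 6.471×10⁻¹⁹ J.
Energy delivered: (4.58 W m⁻²)(8.63×10⁻⁴ m²)(786 s) = 3.107 J.
Photons incident: 3.107 / 6.471×10⁻¹⁹ = 4.801×10¹⁸, i.e. 4.801×10¹⁸/6.022×10²³ = 7.972×10⁻⁶ mol.
Product: Φ × n_abs = 0.37 × 7.972×10⁻⁶ = 2.950×10⁻⁶ mol.
As a count: 2.950×10⁻⁶ × 6.022×10²³ = 1.8×10¹⁸.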